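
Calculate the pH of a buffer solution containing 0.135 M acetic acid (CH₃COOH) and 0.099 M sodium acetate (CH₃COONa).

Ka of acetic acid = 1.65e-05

pKa = -log(1.65e-05) = 4.78. pH = pKa + log([A⁻]/[HA]) = 4.78 + log(0.099/0.135)

pH = 4.65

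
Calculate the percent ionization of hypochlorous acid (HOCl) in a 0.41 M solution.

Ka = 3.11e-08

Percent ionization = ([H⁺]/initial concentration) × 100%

Using Ka equilibrium: x² + Ka×x - Ka×C = 0. Solving: [H⁺] = 1.1290e-04. Percent = (1.1290e-04/0.41) × 100

Percent ionization = 0.0275%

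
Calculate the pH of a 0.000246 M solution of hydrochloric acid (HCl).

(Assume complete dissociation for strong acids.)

[H⁺] = 0.000246 M for strong acid. pH = -log[H⁺] = -log(0.000246)

pH = 3.61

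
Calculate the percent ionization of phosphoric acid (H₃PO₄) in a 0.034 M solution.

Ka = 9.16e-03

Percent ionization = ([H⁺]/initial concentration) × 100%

Using Ka equilibrium: x² + Ka×x - Ka×C = 0. Solving: [H⁺] = 1.3652e-02. Percent = (1.3652e-02/0.034) × 100

Percent ionization = 40.2%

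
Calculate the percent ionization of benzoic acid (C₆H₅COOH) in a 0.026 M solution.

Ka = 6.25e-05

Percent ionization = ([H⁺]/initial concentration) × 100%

Using Ka equilibrium: x² + Ka×x - Ka×C = 0. Solving: [H⁺] = 1.2439e-03. Percent = (1.2439e-03/0.026) × 100

Percent ionization = 4.78%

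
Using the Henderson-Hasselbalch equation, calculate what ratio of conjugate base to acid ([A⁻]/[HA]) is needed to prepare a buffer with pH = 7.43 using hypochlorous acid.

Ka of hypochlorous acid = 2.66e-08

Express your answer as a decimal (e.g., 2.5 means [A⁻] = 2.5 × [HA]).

pKa = -log(2.66e-08) = 7.5751. pH = pKa + log([A⁻]/[HA]), so log([A⁻]/[HA]) = pH − pKa = 7.43 − 7.5751 = -0.1451. [A⁻]/[HA] = 10^(-0.1451) = 0.716

[A⁻]/[HA] = 0.716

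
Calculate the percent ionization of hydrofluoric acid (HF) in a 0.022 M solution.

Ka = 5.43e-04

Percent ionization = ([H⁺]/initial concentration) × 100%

Using Ka equilibrium: x² + Ka×x - Ka×C = 0. Solving: [H⁺] = 3.1954e-03. Percent = (3.1954e-03/0.022) × 100

Percent ionization = 14.5%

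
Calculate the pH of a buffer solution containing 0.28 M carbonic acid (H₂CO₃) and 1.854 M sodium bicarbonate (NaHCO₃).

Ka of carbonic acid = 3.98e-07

pKa = -log(3.98e-07) = 6.40. pH = pKa + log([A⁻]/[HA]) = 6.40 + log(1.854/0.28)

pH = 7.22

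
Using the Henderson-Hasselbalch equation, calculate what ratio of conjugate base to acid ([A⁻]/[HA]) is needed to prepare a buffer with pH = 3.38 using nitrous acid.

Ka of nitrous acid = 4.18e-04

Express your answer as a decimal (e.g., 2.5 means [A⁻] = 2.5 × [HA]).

pKa = -log(4.18e-04) = 3.3788. pH = pKa + log([A⁻]/[HA]), so log([A⁻]/[HA]) = pH − pKa = 3.38 − 3.3788 = 0.0012. [A⁻]/[HA] = 10^(0.0012) = 1.00

[A⁻]/[HA] = 1.00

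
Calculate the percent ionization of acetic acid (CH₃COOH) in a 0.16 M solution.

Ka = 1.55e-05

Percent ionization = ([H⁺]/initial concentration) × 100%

Using Ka equilibrium: x² + Ka×x - Ka×C = 0. Solving: [H⁺] = 1.5671e-03. Percent = (1.5671e-03/0.16) × 100

Percent ionization = 0.979%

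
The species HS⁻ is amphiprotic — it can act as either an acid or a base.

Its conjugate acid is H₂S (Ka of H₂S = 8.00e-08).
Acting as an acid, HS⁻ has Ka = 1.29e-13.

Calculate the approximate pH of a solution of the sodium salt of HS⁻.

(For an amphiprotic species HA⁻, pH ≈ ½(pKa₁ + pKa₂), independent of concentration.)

pKa₁ = -log(8.00e-08) = 7.10; pKa₂ = -log(1.29e-13) = 12.89. For an amphiprotic species, pH ≈ ½(pKa₁ + pKa₂) = ½(7.10 + 12.89) = 9.99.

pH = 9.99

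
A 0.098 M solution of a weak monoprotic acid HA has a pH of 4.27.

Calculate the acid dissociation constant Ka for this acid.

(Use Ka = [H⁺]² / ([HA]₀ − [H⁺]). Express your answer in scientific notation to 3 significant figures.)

[H⁺] = 10^(−pH) = 10^(−4.27) = 5.370e-05 M. For HA ⇌ H⁺ + A⁻, Ka = [H⁺][A⁻]/[HA] = [H⁺]² / ([HA]₀ − [H⁺]) = (5.370e-05)² / (0.098 − 5.370e-05) = 2.94e-08.

K_a = 2.94e-08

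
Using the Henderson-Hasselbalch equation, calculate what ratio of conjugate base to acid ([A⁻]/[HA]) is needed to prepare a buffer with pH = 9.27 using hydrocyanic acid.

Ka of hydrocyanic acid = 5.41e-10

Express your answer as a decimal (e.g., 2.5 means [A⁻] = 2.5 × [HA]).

pKa = -log(5.41e-10) = 9.2668. pH = pKa + log([A⁻]/[HA]), so log([A⁻]/[HA]) = pH − pKa = 9.27 − 9.2668 = 0.0032. [A⁻]/[HA] = 10^(0.0032) = 1.01

[A⁻]/[HA] = 1.01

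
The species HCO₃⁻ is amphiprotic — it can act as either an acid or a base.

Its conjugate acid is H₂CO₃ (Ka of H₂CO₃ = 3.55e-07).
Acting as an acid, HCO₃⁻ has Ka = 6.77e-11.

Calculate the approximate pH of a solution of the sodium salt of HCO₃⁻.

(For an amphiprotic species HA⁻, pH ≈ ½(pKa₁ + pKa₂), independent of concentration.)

pKa₁ = -log(3.55e-07) = 6.45; pKa₂ = -log(6.77e-11) = 10.17. For an amphiprotic species, pH ≈ ½(pKa₁ + pKa₂) = ½(6.45 + 10.17) = 8.31.

pH = 8.31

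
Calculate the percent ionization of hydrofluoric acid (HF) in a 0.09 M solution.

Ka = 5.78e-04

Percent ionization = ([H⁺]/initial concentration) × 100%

Using Ka equilibrium: x² + Ka×x - Ka×C = 0. Solving: [H⁺] = 6.9293e-03. Percent = (6.9293e-03/0.09) × 100

Percent ionization = 7.7%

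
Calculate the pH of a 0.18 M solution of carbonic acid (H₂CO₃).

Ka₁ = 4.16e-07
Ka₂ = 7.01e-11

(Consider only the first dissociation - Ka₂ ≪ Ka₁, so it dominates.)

First dissociation dominates. From Ka₁ = [H⁺][HA⁻]/[H₂A], x² + Ka₁·x − Ka₁·C = 0 with C = 0.18 M and Ka₁ = 4.16e-07. Solving: [H⁺] = (−Ka₁ + √(Ka₁² + 4·Ka₁·C)) / 2 = 2.7343e-04 M. pH = -log(2.7343e-04) = 3.56.

pH = 3.56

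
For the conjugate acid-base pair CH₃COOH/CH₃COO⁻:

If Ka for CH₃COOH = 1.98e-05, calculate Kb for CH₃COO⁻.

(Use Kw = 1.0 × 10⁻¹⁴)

For a conjugate pair Ka × Kb = Kw, so Kb = Kw/Ka = 1.0 × 10⁻¹⁴ / 1.98e-05 = 5.05e-10.

K_b = 5.05e-10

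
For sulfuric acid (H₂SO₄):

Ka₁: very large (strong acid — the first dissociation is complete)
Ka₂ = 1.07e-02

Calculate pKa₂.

pKa₂ = -log(Ka₂) = -log(1.07e-02) = 1.97.

pK_{a2} = 1.97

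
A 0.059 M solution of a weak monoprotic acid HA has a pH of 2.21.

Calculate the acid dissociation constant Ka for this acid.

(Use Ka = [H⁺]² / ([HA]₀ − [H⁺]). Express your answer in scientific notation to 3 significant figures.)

[H⁺] = 10^(−pH) = 10^(−2.21) = 6.166e-03 M. For HA ⇌ H⁺ + A⁻, Ka = [H⁺][A⁻]/[HA] = [H⁺]² / ([HA]₀ − [H⁺]) = (6.166e-03)² / (0.059 − 6.166e-03) = 7.20e-04.

K_a = 7.20e-04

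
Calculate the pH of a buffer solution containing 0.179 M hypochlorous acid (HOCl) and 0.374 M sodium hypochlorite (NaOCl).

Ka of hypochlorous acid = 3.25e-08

pKa = -log(3.25e-08) = 7.49. pH = pKa + log([A⁻]/[HA]) = 7.49 + log(0.374/0.179)

pH = 7.81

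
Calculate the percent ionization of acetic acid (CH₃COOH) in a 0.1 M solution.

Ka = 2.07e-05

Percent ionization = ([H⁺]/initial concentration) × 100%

Using Ka equilibrium: x² + Ka×x - Ka×C = 0. Solving: [H⁺] = 1.4284e-03. Percent = (1.4284e-03/0.1) × 100

Percent ionization = 1.43%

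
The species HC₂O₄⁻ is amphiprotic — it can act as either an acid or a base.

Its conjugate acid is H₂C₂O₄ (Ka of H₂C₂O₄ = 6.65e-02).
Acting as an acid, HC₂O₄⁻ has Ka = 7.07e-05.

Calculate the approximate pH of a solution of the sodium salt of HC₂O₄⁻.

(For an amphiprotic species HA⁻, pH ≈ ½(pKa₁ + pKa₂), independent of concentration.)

pKa₁ = -log(6.65e-02) = 1.18; pKa₂ = -log(7.07e-05) = 4.15. For an amphiprotic species, pH ≈ ½(pKa₁ + pKa₂) = ½(1.18 + 4.15) = 2.66.

pH = 2.66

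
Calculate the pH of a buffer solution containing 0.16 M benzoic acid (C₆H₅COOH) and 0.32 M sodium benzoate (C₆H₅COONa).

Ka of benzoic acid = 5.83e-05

pKa = -log(5.83e-05) = 4.23. pH = pKa + log([A⁻]/[HA]) = 4.23 + log(0.32/0.16)

pH = 4.54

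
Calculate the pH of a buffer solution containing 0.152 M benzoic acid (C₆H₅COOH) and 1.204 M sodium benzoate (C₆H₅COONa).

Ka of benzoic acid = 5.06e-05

pKa = -log(5.06e-05) = 4.30. pH = pKa + log([A⁻]/[HA]) = 4.30 + log(1.204/0.152)

pH = 5.19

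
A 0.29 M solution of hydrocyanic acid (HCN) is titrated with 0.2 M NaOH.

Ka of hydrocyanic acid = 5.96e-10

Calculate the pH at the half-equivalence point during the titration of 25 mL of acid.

At half-equivalence [HA] = [A⁻], so Henderson-Hasselbalch gives pH = pKa = -log(5.96e-10) = 9.22.

pH = pKa = 9.22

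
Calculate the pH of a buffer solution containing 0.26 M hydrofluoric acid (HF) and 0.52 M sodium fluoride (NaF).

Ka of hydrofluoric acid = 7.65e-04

pKa = -log(7.65e-04) = 3.12. pH = pKa + log([A⁻]/[HA]) = 3.12 + log(0.52/0.26)

pH = 3.42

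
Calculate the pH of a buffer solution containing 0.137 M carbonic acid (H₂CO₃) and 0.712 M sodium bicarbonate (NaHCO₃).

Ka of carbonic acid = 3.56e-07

pKa = -log(3.56e-07) = 6.45. pH = pKa + log([A⁻]/[HA]) = 6.45 + log(0.712/0.137)

pH = 7.16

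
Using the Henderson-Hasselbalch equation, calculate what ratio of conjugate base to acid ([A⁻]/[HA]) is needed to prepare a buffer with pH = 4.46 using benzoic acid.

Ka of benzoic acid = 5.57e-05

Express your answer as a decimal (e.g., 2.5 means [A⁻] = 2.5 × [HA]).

pKa = -log(5.57e-05) = 4.2541. pH = pKa + log([A⁻]/[HA]), so log([A⁻]/[HA]) = pH − pKa = 4.46 − 4.2541 = 0.2059. [A⁻]/[HA] = 10^(0.2059) = 1.61

[A⁻]/[HA] = 1.61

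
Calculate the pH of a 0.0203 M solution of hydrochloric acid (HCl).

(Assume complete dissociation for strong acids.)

[H⁺] = 0.0203 M for strong acid. pH = -log[H⁺] = -log(0.0203)

pH = 1.69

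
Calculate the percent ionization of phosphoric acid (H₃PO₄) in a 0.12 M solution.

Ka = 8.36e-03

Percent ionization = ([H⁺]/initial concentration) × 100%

Using Ka equilibrium: x² + Ka×x - Ka×C = 0. Solving: [H⁺] = 2.7768e-02. Percent = (2.7768e-02/0.12) × 100

Percent ionization = 23.1%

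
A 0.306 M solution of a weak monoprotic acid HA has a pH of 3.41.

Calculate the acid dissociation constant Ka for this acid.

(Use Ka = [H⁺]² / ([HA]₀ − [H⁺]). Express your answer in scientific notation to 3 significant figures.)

[H⁺] = 10^(−pH) = 10^(−3.41) = 3.890e-04 M. For HA ⇌ H⁺ + A⁻, Ka = [H⁺][A⁻]/[HA] = [H⁺]² / ([HA]₀ − [H⁺]) = (3.890e-04)² / (0.306 − 3.890e-04) = 4.95e-07.

K_a = 4.95e-07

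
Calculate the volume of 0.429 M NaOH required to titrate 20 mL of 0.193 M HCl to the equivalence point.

At equivalence: moles acid = moles base. moles HCl = 0.193 × 20/1000 = 0.00386 mol. V_base = moles / 0.429 × 1000 = 9.0 mL.

V_{base} = 9.0 mL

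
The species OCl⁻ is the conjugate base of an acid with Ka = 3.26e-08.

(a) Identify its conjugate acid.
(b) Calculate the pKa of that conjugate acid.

(a) The conjugate acid is formed by adding one H⁺ to OCl⁻, giving HOCl. (b) pKa = -log(Ka) = -log(3.26e-08) = 7.49.

Conjugate acid: HOCl; pK_a = 7.49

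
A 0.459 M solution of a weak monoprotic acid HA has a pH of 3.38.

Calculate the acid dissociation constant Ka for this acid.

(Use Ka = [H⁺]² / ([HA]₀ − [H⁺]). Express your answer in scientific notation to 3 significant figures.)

[H⁺] = 10^(−pH) = 10^(−3.38) = 4.169e-04 M. For HA ⇌ H⁺ + A⁻, Ka = [H⁺][A⁻]/[HA] = [H⁺]² / ([HA]₀ − [H⁺]) = (4.169e-04)² / (0.459 − 4.169e-04) = 3.79e-07.

K_a = 3.79e-07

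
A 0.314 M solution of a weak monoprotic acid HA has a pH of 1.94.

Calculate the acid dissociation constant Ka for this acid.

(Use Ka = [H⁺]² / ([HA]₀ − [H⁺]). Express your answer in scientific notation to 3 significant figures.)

[H⁺] = 10^(−pH) = 10^(−1.94) = 1.148e-02 M. For HA ⇌ H⁺ + A⁻, Ka = [H⁺][A⁻]/[HA] = [H⁺]² / ([HA]₀ − [H⁺]) = (1.148e-02)² / (0.314 − 1.148e-02) = 4.36e-04.

K_a = 4.36e-04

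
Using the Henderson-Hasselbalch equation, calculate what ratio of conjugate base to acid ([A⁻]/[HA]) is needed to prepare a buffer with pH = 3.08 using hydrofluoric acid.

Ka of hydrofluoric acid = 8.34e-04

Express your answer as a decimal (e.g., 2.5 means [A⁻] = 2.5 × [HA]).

pKa = -log(8.34e-04) = 3.0788. pH = pKa + log([A⁻]/[HA]), so log([A⁻]/[HA]) = pH − pKa = 3.08 − 3.0788 = 0.0012. [A⁻]/[HA] = 10^(0.0012) = 1.00

[A⁻]/[HA] = 1.00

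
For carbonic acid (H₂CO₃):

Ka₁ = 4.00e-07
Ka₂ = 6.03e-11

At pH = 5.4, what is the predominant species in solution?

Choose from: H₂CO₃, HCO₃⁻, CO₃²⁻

pKa₁ = 6.40, pKa₂ = 10.22. For a polyprotic acid the predominant species crosses at each pKa: below pKa_n the protonated form dominates, above it the deprotonated form does. At pH = 5.4, the predominant species is H₂CO₃.

H₂CO₃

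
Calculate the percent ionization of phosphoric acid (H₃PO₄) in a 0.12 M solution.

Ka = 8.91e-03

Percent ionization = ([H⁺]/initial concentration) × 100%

Using Ka equilibrium: x² + Ka×x - Ka×C = 0. Solving: [H⁺] = 2.8546e-02. Percent = (2.8546e-02/0.12) × 100

Percent ionization = 23.8%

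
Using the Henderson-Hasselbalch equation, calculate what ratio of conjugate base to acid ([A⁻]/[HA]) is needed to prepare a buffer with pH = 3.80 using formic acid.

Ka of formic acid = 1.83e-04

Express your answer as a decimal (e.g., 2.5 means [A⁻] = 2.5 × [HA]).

pKa = -log(1.83e-04) = 3.7375. pH = pKa + log([A⁻]/[HA]), so log([A⁻]/[HA]) = pH − pKa = 3.80 − 3.7375 = 0.0625. [A⁻]/[HA] = 10^(0.0625) = 1.15

[A⁻]/[HA] = 1.15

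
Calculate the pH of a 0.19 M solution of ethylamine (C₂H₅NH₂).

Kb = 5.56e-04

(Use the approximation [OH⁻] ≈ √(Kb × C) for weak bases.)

[OH⁻] = √(Kb × C) = √(5.56e-04 × 0.19) = 1.0278e-02. pOH = 1.99, pH = 14 - pOH

pH = 12.01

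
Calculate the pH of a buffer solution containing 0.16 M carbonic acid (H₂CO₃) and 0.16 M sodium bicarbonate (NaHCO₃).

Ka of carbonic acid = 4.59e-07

pKa = -log(4.59e-07) = 6.34. pH = pKa + log([A⁻]/[HA]) = 6.34 + log(0.16/0.16)

pH = 6.34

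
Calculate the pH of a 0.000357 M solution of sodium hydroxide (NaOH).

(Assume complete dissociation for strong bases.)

[OH⁻] = 0.000357 M for strong base. pOH = -log[OH⁻] = 3.45, pH = 14 - pOH

pH = 10.55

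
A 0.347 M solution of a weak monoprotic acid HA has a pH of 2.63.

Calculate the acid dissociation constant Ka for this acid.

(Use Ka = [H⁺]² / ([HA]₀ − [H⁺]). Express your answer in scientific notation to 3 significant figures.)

[H⁺] = 10^(−pH) = 10^(−2.63) = 2.344e-03 M. For HA ⇌ H⁺ + A⁻, Ka = [H⁺][A⁻]/[HA] = [H⁺]² / ([HA]₀ − [H⁺]) = (2.344e-03)² / (0.347 − 2.344e-03) = 1.59e-05.

K_a = 1.59e-05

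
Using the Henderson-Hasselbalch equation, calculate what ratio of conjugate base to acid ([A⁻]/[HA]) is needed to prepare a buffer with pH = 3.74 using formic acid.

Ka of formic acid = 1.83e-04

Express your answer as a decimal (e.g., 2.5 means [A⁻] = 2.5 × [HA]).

pKa = -log(1.83e-04) = 3.7375. pH = pKa + log([A⁻]/[HA]), so log([A⁻]/[HA]) = pH − pKa = 3.74 − 3.7375 = 0.0025. [A⁻]/[HA] = 10^(0.0025) = 1.01

[A⁻]/[HA] = 1.01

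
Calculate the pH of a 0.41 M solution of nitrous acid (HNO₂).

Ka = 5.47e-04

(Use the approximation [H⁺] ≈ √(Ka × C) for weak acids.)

[H⁺] = √(Ka × C) = √(5.47e-04 × 0.41) = 1.4976e-02. pH = -log(1.4976e-02)

pH = 1.82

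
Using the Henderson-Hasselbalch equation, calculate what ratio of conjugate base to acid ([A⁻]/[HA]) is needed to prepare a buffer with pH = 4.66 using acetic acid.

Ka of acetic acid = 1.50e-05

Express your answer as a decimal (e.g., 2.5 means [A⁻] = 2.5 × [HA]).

pKa = -log(1.50e-05) = 4.8239. pH = pKa + log([A⁻]/[HA]), so log([A⁻]/[HA]) = pH − pKa = 4.66 − 4.8239 = -0.1639. [A⁻]/[HA] = 10^(-0.1639) = 0.686

[A⁻]/[HA] = 0.686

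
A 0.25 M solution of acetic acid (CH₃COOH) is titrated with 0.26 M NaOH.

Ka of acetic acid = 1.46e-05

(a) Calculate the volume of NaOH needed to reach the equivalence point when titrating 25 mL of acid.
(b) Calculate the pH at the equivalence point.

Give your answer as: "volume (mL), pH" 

moles acid = 0.25 × 25/1000 = 0.00625 mol; V_base = moles/0.26 × 1000 = 24.0 mL. At equivalence only the conjugate base is present: [A⁻] = 0.00625/0.049 = 1.2745e-01 M. Kb = Kw/Ka = 6.85e-10; [OH⁻] = √(Kb × [A⁻]) = 9.3432e-06; pOH = 5.03; pH = 14 - pOH = 8.97.

V = 24.0 mL, pH = 8.97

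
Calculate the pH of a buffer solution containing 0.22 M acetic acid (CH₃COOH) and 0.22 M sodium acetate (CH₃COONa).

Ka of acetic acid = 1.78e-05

pKa = -log(1.78e-05) = 4.75. pH = pKa + log([A⁻]/[HA]) = 4.75 + log(0.22/0.22)

pH = 4.75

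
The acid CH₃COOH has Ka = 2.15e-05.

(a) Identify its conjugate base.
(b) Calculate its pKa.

(a) The conjugate base is formed by removing one H⁺ from CH₃COOH, giving CH₃COO⁻. (b) pKa = -log(Ka) = -log(2.15e-05) = 4.67.

Conjugate base: CH₃COO⁻; pK_a = 4.67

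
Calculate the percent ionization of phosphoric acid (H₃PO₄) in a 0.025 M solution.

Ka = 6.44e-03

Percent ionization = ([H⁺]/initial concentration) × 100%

Using Ka equilibrium: x² + Ka×x - Ka×C = 0. Solving: [H⁺] = 9.8708e-03. Percent = (9.8708e-03/0.025) × 100

Percent ionization = 39.5%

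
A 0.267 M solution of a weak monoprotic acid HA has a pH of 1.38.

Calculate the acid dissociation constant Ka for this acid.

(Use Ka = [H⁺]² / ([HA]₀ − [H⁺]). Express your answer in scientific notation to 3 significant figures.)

[H⁺] = 10^(−pH) = 10^(−1.38) = 4.169e-02 M. For HA ⇌ H⁺ + A⁻, Ka = [H⁺][A⁻]/[HA] = [H⁺]² / ([HA]₀ − [H⁺]) = (4.169e-02)² / (0.267 − 4.169e-02) = 7.71e-03.

K_a = 7.71e-03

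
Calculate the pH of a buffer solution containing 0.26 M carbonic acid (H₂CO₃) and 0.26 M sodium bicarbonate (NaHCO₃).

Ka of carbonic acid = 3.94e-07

pKa = -log(3.94e-07) = 6.40. pH = pKa + log([A⁻]/[HA]) = 6.40 + log(0.26/0.26)

pH = 6.40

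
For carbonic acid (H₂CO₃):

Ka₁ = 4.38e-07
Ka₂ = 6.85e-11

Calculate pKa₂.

pKa₂ = -log(Ka₂) = -log(6.85e-11) = 10.16.

pK_{a2} = 10.16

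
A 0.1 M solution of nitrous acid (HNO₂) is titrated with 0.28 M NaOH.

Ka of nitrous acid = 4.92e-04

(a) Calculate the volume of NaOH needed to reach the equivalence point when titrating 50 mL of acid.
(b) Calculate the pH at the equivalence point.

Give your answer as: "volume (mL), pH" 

moles acid = 0.1 × 50/1000 = 0.005 mol; V_base = moles/0.28 × 1000 = 17.9 mL. At equivalence only the conjugate base is present: [A⁻] = 0.005/0.068 = 7.3684e-02 M. Kb = Kw/Ka = 2.03e-11; [OH⁻] = √(Kb × [A⁻]) = 1.2238e-06; pOH = 5.91; pH = 14 - pOH = 8.09.

V = 17.9 mL, pH = 8.09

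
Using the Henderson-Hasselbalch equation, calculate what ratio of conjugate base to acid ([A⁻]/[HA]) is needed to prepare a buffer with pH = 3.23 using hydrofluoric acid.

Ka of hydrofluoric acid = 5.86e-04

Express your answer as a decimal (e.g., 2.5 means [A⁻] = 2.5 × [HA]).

pKa = -log(5.86e-04) = 3.2321. pH = pKa + log([A⁻]/[HA]), so log([A⁻]/[HA]) = pH − pKa = 3.23 − 3.2321 = -0.0021. [A⁻]/[HA] = 10^(-0.0021) = 0.995

[A⁻]/[HA] = 0.995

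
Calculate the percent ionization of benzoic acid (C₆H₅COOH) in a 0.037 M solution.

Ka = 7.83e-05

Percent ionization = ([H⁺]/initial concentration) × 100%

Using Ka equilibrium: x² + Ka×x - Ka×C = 0. Solving: [H⁺] = 1.6634e-03. Percent = (1.6634e-03/0.037) × 100

Percent ionization = 4.5%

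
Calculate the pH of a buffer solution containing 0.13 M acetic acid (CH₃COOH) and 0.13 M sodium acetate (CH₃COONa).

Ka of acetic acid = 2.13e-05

pKa = -log(2.13e-05) = 4.67. pH = pKa + log([A⁻]/[HA]) = 4.67 + log(0.13/0.13)

pH = 4.67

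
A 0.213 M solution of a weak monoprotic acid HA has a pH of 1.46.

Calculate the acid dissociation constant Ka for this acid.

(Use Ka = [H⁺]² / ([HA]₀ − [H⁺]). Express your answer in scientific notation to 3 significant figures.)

[H⁺] = 10^(−pH) = 10^(−1.46) = 3.467e-02 M. For HA ⇌ H⁺ + A⁻, Ka = [H⁺][A⁻]/[HA] = [H⁺]² / ([HA]₀ − [H⁺]) = (3.467e-02)² / (0.213 − 3.467e-02) = 6.74e-03.

K_a = 6.74e-03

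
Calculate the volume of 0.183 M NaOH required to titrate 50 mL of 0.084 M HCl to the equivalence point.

At equivalence: moles acid = moles base. moles HCl = 0.084 × 50/1000 = 0.0042 mol. V_base = moles / 0.183 × 1000 = 23.0 mL.

V_{base} = 23.0 mL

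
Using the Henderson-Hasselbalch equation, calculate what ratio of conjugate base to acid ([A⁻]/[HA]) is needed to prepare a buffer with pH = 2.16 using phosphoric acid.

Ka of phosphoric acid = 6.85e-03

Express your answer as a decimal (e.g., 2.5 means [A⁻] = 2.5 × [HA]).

pKa = -log(6.85e-03) = 2.1643. pH = pKa + log([A⁻]/[HA]), so log([A⁻]/[HA]) = pH − pKa = 2.16 − 2.1643 = -0.0043. [A⁻]/[HA] = 10^(-0.0043) = 0.990

[A⁻]/[HA] = 0.990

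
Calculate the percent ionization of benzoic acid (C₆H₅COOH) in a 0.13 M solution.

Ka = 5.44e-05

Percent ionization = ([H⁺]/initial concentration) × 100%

Using Ka equilibrium: x² + Ka×x - Ka×C = 0. Solving: [H⁺] = 2.6323e-03. Percent = (2.6323e-03/0.13) × 100

Percent ionization = 2.02%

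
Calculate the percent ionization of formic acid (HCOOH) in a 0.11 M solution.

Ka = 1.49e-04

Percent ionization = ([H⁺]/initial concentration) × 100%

Using Ka equilibrium: x² + Ka×x - Ka×C = 0. Solving: [H⁺] = 3.9746e-03. Percent = (3.9746e-03/0.11) × 100

Percent ionization = 3.61%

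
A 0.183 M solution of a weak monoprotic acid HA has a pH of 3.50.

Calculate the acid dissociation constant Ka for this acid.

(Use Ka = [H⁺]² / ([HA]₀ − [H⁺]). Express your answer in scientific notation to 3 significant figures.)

[H⁺] = 10^(−pH) = 10^(−3.50) = 3.162e-04 M. For HA ⇌ H⁺ + A⁻, Ka = [H⁺][A⁻]/[HA] = [H⁺]² / ([HA]₀ − [H⁺]) = (3.162e-04)² / (0.183 − 3.162e-04) = 5.47e-07.

K_a = 5.47e-07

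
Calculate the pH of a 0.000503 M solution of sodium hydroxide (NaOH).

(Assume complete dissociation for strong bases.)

[OH⁻] = 0.000503 M for strong base. pOH = -log[OH⁻] = 3.30, pH = 14 - pOH

pH = 10.70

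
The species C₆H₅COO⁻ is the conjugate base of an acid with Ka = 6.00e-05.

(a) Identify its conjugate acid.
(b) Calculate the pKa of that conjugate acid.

(a) The conjugate acid is formed by adding one H⁺ to C₆H₅COO⁻, giving C₆H₅COOH. (b) pKa = -log(Ka) = -log(6.00e-05) = 4.22.

Conjugate acid: C₆H₅COOH; pK_a = 4.22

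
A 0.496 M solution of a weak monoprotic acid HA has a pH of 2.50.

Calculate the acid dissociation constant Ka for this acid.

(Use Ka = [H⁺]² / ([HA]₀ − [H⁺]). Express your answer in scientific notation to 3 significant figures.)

[H⁺] = 10^(−pH) = 10^(−2.50) = 3.162e-03 M. For HA ⇌ H⁺ + A⁻, Ka = [H⁺][A⁻]/[HA] = [H⁺]² / ([HA]₀ − [H⁺]) = (3.162e-03)² / (0.496 − 3.162e-03) = 2.03e-05.

K_a = 2.03e-05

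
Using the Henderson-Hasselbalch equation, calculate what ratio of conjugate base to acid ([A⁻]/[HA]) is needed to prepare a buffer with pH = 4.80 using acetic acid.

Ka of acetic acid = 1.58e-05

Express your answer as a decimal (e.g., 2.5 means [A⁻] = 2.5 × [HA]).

pKa = -log(1.58e-05) = 4.8013. pH = pKa + log([A⁻]/[HA]), so log([A⁻]/[HA]) = pH − pKa = 4.80 − 4.8013 = -0.0013. [A⁻]/[HA] = 10^(-0.0013) = 0.997

[A⁻]/[HA] = 0.997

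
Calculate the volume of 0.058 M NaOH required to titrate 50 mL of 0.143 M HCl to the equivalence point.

At equivalence: moles acid = moles base. moles HCl = 0.143 × 50/1000 = 0.00715 mol. V_base = moles / 0.058 × 1000 = 123.3 mL.

V_{base} = 123.3 mL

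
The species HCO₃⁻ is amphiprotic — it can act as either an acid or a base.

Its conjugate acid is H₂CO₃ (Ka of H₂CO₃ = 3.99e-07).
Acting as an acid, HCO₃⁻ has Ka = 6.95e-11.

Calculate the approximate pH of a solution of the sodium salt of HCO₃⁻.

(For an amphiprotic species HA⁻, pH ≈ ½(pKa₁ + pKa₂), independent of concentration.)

pKa₁ = -log(3.99e-07) = 6.40; pKa₂ = -log(6.95e-11) = 10.16. For an amphiprotic species, pH ≈ ½(pKa₁ + pKa₂) = ½(6.40 + 10.16) = 8.28.

pH = 8.28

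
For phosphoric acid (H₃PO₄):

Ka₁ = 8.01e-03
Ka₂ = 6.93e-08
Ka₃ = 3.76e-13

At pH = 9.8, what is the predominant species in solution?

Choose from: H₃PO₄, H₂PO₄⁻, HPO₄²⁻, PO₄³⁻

pKa₁ = 2.10, pKa₂ = 7.16, pKa₃ = 12.42. For a polyprotic acid the predominant species crosses at each pKa: below pKa_n the protonated form dominates, above it the deprotonated form does. At pH = 9.8, the predominant species is HPO₄²⁻.

HPO₄²⁻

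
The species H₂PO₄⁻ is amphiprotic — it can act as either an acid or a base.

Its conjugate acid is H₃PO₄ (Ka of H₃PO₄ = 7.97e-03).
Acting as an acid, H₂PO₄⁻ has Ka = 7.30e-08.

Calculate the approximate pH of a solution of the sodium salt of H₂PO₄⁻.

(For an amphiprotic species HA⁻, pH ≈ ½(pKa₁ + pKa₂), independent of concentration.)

pKa₁ = -log(7.97e-03) = 2.10; pKa₂ = -log(7.30e-08) = 7.14. For an amphiprotic species, pH ≈ ½(pKa₁ + pKa₂) = ½(2.10 + 7.14) = 4.62.

pH = 4.62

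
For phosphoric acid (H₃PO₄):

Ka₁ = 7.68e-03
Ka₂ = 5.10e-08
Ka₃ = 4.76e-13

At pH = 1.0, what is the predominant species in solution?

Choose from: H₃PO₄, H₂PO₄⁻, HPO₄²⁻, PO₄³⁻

pKa₁ = 2.11, pKa₂ = 7.29, pKa₃ = 12.32. For a polyprotic acid the predominant species crosses at each pKa: below pKa_n the protonated form dominates, above it the deprotonated form does. At pH = 1.0, the predominant species is H₃PO₄.

H₃PO₄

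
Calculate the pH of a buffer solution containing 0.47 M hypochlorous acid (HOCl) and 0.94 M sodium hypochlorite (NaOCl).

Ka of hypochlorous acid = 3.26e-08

pKa = -log(3.26e-08) = 7.49. pH = pKa + log([A⁻]/[HA]) = 7.49 + log(0.94/0.47)

pH = 7.79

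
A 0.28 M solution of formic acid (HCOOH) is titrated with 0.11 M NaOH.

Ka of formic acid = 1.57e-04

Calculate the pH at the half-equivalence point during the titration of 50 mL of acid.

At half-equivalence [HA] = [A⁻], so Henderson-Hasselbalch gives pH = pKa = -log(1.57e-04) = 3.80.

pH = pKa = 3.80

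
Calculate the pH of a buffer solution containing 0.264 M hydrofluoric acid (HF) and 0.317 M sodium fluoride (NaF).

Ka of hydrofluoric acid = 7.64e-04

pKa = -log(7.64e-04) = 3.12. pH = pKa + log([A⁻]/[HA]) = 3.12 + log(0.317/0.264)

pH = 3.20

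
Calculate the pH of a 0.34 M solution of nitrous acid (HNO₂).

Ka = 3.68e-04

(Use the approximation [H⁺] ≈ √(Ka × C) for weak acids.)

[H⁺] = √(Ka × C) = √(3.68e-04 × 0.34) = 1.1186e-02. pH = -log(1.1186e-02)

pH = 1.95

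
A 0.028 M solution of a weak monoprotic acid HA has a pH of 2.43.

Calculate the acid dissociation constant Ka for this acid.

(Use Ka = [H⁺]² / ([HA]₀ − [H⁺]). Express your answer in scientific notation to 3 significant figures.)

[H⁺] = 10^(−pH) = 10^(−2.43) = 3.715e-03 M. For HA ⇌ H⁺ + A⁻, Ka = [H⁺][A⁻]/[HA] = [H⁺]² / ([HA]₀ − [H⁺]) = (3.715e-03)² / (0.028 − 3.715e-03) = 5.68e-04.

K_a = 5.68e-04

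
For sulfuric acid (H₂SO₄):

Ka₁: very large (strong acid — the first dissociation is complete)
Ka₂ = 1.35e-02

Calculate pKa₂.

pKa₂ = -log(Ka₂) = -log(1.35e-02) = 1.87.

pK_{a2} = 1.87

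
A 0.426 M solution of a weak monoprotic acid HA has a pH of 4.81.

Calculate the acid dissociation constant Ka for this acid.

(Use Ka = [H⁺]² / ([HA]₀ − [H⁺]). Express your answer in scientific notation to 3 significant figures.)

[H⁺] = 10^(−pH) = 10^(−4.81) = 1.549e-05 M. For HA ⇌ H⁺ + A⁻, Ka = [H⁺][A⁻]/[HA] = [H⁺]² / ([HA]₀ − [H⁺]) = (1.549e-05)² / (0.426 − 1.549e-05) = 5.63e-10.

K_a = 5.63e-10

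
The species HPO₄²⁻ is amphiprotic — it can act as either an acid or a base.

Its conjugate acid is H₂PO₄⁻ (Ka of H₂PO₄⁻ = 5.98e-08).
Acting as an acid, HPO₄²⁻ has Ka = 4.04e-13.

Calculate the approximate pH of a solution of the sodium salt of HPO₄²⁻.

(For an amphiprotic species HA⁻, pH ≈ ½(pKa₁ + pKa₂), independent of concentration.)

pKa₁ = -log(5.98e-08) = 7.22; pKa₂ = -log(4.04e-13) = 12.39. For an amphiprotic species, pH ≈ ½(pKa₁ + pKa₂) = ½(7.22 + 12.39) = 9.81.

pH = 9.81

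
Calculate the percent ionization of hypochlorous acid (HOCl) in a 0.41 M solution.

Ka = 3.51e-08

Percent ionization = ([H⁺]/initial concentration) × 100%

Using Ka equilibrium: x² + Ka×x - Ka×C = 0. Solving: [H⁺] = 1.1994e-04. Percent = (1.1994e-04/0.41) × 100

Percent ionization = 0.0293%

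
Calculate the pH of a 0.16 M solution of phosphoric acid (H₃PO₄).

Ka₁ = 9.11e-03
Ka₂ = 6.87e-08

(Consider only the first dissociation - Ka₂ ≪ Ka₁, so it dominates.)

First dissociation dominates. From Ka₁ = [H⁺][HA⁻]/[H₂A], x² + Ka₁·x − Ka₁·C = 0 with C = 0.16 M and Ka₁ = 9.11e-03. Solving: [H⁺] = (−Ka₁ + √(Ka₁² + 4·Ka₁·C)) / 2 = 3.3894e-02 M. pH = -log(3.3894e-02) = 1.47.

pH = 1.47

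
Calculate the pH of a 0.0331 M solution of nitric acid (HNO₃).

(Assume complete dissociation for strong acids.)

[H⁺] = 0.0331 M for strong acid. pH = -log[H⁺] = -log(0.0331)

pH = 1.48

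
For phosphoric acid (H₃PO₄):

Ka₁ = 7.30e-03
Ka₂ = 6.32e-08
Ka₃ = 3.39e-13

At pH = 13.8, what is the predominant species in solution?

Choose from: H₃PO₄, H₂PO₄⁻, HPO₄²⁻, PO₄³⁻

pKa₁ = 2.14, pKa₂ = 7.20, pKa₃ = 12.47. For a polyprotic acid the predominant species crosses at each pKa: below pKa_n the protonated form dominates, above it the deprotonated form does. At pH = 13.8, the predominant species is PO₄³⁻.

PO₄³⁻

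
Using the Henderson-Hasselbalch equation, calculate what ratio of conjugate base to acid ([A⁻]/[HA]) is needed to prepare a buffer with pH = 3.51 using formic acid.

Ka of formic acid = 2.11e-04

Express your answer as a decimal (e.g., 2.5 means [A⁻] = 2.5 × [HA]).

pKa = -log(2.11e-04) = 3.6757. pH = pKa + log([A⁻]/[HA]), so log([A⁻]/[HA]) = pH − pKa = 3.51 − 3.6757 = -0.1657. [A⁻]/[HA] = 10^(-0.1657) = 0.683

[A⁻]/[HA] = 0.683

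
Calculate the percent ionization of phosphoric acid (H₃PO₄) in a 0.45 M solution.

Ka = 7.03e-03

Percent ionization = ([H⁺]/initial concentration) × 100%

Using Ka equilibrium: x² + Ka×x - Ka×C = 0. Solving: [H⁺] = 5.2840e-02. Percent = (5.2840e-02/0.45) × 100

Percent ionization = 11.7%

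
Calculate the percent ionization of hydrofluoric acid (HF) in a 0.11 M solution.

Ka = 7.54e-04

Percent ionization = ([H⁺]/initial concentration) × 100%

Using Ka equilibrium: x² + Ka×x - Ka×C = 0. Solving: [H⁺] = 8.7379e-03. Percent = (8.7379e-03/0.11) × 100

Percent ionization = 7.94%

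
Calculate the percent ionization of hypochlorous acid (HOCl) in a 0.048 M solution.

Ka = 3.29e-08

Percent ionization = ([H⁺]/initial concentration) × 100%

Using Ka equilibrium: x² + Ka×x - Ka×C = 0. Solving: [H⁺] = 3.9723e-05. Percent = (3.9723e-05/0.048) × 100

Percent ionization = 0.0828%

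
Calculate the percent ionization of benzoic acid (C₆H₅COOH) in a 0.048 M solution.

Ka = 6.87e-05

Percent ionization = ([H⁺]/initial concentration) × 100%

Using Ka equilibrium: x² + Ka×x - Ka×C = 0. Solving: [H⁺] = 1.7819e-03. Percent = (1.7819e-03/0.048) × 100

Percent ionization = 3.71%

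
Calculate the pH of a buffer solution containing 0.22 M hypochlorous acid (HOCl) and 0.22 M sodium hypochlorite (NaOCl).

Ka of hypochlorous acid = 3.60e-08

pKa = -log(3.60e-08) = 7.44. pH = pKa + log([A⁻]/[HA]) = 7.44 + log(0.22/0.22)

pH = 7.44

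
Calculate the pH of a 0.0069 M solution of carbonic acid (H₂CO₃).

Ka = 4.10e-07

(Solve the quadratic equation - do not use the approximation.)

x² + Ka×x - Ka×C = 0. Using quadratic formula: [H⁺] = 5.2984e-05

pH = 4.28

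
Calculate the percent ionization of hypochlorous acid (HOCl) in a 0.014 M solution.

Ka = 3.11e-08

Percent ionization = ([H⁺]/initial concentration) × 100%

Using Ka equilibrium: x² + Ka×x - Ka×C = 0. Solving: [H⁺] = 2.0851e-05. Percent = (2.0851e-05/0.014) × 100

Percent ionization = 0.149%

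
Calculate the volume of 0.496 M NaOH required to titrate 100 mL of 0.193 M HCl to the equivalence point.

At equivalence: moles acid = moles base. moles HCl = 0.193 × 100/1000 = 0.0193 mol. V_base = moles / 0.496 × 1000 = 38.9 mL.

V_{base} = 38.9 mL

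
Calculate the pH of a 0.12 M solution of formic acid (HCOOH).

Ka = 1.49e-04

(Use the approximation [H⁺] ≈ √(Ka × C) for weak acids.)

[H⁺] = √(Ka × C) = √(1.49e-04 × 0.12) = 4.2285e-03. pH = -log(4.2285e-03)

pH = 2.37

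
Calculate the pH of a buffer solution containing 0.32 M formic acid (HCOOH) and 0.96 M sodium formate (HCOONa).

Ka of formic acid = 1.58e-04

pKa = -log(1.58e-04) = 3.80. pH = pKa + log([A⁻]/[HA]) = 3.80 + log(0.96/0.32)

pH = 4.28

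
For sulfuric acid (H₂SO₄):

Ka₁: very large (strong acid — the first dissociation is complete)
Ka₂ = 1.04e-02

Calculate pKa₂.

pKa₂ = -log(Ka₂) = -log(1.04e-02) = 1.98.

pK_{a2} = 1.98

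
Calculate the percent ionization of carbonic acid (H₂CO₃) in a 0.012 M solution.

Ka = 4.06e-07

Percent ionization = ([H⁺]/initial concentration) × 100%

Using Ka equilibrium: x² + Ka×x - Ka×C = 0. Solving: [H⁺] = 6.9597e-05. Percent = (6.9597e-05/0.012) × 100

Percent ionization = 0.58%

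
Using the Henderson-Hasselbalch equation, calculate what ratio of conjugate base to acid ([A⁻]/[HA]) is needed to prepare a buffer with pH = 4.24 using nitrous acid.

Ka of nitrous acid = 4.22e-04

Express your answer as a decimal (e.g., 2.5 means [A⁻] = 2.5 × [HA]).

pKa = -log(4.22e-04) = 3.3747. pH = pKa + log([A⁻]/[HA]), so log([A⁻]/[HA]) = pH − pKa = 4.24 − 3.3747 = 0.8653. [A⁻]/[HA] = 10^(0.8653) = 7.33

[A⁻]/[HA] = 7.33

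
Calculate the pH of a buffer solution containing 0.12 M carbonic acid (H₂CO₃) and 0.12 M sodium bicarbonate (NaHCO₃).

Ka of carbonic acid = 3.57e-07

pKa = -log(3.57e-07) = 6.45. pH = pKa + log([A⁻]/[HA]) = 6.45 + log(0.12/0.12)

pH = 6.45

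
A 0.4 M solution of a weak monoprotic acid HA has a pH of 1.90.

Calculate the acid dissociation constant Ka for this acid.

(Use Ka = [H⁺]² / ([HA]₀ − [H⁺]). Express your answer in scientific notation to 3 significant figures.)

[H⁺] = 10^(−pH) = 10^(−1.90) = 1.259e-02 M. For HA ⇌ H⁺ + A⁻, Ka = [H⁺][A⁻]/[HA] = [H⁺]² / ([HA]₀ − [H⁺]) = (1.259e-02)² / (0.4 − 1.259e-02) = 4.09e-04.

K_a = 4.09e-04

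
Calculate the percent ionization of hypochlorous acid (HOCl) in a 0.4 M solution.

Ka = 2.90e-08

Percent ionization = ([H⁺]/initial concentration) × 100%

Using Ka equilibrium: x² + Ka×x - Ka×C = 0. Solving: [H⁺] = 1.0769e-04. Percent = (1.0769e-04/0.4) × 100

Percent ionization = 0.0269%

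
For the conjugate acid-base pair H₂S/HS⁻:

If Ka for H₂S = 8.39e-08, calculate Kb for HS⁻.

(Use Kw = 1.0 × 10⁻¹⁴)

For a conjugate pair Ka × Kb = Kw, so Kb = Kw/Ka = 1.0 × 10⁻¹⁴ / 8.39e-08 = 1.19e-07.

K_b = 1.19e-07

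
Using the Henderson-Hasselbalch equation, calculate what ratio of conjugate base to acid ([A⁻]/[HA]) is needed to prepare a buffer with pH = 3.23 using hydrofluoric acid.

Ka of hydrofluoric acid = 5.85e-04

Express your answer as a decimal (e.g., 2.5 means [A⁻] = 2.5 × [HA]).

pKa = -log(5.85e-04) = 3.2328. pH = pKa + log([A⁻]/[HA]), so log([A⁻]/[HA]) = pH − pKa = 3.23 − 3.2328 = -0.0028. [A⁻]/[HA] = 10^(-0.0028) = 0.993

[A⁻]/[HA] = 0.993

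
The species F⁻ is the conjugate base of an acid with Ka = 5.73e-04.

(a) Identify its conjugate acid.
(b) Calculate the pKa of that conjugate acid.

(a) The conjugate acid is formed by adding one H⁺ to F⁻, giving HF. (b) pKa = -log(Ka) = -log(5.73e-04) = 3.24.

Conjugate acid: HF; pK_a = 3.24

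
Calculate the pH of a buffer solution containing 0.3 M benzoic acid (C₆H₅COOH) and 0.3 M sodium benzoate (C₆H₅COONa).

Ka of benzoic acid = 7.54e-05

pKa = -log(7.54e-05) = 4.12. pH = pKa + log([A⁻]/[HA]) = 4.12 + log(0.3/0.3)

pH = 4.12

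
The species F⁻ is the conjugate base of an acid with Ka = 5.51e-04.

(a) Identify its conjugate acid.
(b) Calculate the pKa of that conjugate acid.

(a) The conjugate acid is formed by adding one H⁺ to F⁻, giving HF. (b) pKa = -log(Ka) = -log(5.51e-04) = 3.26.

Conjugate acid: HF; pK_a = 3.26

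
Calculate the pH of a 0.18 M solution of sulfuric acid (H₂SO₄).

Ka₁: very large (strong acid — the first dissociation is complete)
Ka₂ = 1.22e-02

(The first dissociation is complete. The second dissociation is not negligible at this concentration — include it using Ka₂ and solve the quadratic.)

First dissociation is complete: [H⁺]₀ = [HSO₄⁻]₀ = C = 0.18 M. Second dissociation HSO₄⁻ ⇌ H⁺ + SO₄²⁻: let x = [SO₄²⁻]. Ka₂ = (C + x)·x / (C − x) = 1.22e-02 → x² + (C + Ka₂)·x − Ka₂·C = 0 → x² + 0.19220·x − 2.196e-03 = 0. x = (−0.19220 + √(0.19220² + 4 × 2.196e-03)) / 2 = 1.0817e-02 M. [H⁺] = C + x = 0.18 + 1.0817e-02 = 1.9082e-01 M. pH = -log(1.9082e-01) = 0.72.

pH = 0.72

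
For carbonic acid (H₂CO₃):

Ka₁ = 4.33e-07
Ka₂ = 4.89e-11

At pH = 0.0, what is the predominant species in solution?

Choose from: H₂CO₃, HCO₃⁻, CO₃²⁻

pKa₁ = 6.36, pKa₂ = 10.31. For a polyprotic acid the predominant species crosses at each pKa: below pKa_n the protonated form dominates, above it the deprotonated form does. At pH = 0.0, the predominant species is H₂CO₃.

H₂CO₃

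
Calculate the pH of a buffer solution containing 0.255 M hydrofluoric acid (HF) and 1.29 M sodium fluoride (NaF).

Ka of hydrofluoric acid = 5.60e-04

pKa = -log(5.60e-04) = 3.25. pH = pKa + log([A⁻]/[HA]) = 3.25 + log(1.29/0.255)

pH = 3.96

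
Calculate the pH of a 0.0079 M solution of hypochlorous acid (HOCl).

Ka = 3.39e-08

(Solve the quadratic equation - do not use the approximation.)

x² + Ka×x - Ka×C = 0. Using quadratic formula: [H⁺] = 1.6348e-05

pH = 4.79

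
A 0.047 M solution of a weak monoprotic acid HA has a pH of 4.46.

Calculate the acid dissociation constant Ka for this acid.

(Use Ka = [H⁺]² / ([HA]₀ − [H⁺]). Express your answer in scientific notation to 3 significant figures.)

[H⁺] = 10^(−pH) = 10^(−4.46) = 3.467e-05 M. For HA ⇌ H⁺ + A⁻, Ka = [H⁺][A⁻]/[HA] = [H⁺]² / ([HA]₀ − [H⁺]) = (3.467e-05)² / (0.047 − 3.467e-05) = 2.56e-08.

K_a = 2.56e-08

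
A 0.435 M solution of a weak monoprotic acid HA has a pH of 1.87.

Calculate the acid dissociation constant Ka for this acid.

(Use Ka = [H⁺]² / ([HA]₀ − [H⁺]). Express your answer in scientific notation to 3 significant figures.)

[H⁺] = 10^(−pH) = 10^(−1.87) = 1.349e-02 M. For HA ⇌ H⁺ + A⁻, Ka = [H⁺][A⁻]/[HA] = [H⁺]² / ([HA]₀ − [H⁺]) = (1.349e-02)² / (0.435 − 1.349e-02) = 4.32e-04.

K_a = 4.32e-04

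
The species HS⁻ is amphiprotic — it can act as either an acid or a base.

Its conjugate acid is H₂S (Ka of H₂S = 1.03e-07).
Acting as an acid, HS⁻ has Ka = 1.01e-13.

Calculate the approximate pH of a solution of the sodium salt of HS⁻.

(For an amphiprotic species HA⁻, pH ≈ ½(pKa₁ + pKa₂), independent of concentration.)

pKa₁ = -log(1.03e-07) = 6.99; pKa₂ = -log(1.01e-13) = 13.00. For an amphiprotic species, pH ≈ ½(pKa₁ + pKa₂) = ½(6.99 + 13.00) = 9.99.

pH = 9.99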